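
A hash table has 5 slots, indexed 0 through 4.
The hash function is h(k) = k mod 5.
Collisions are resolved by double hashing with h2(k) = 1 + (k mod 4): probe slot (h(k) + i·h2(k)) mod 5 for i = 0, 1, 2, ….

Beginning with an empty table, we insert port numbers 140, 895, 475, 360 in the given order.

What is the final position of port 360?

140: h=0 => slot 0
895: h=0, h2=4, probe 0,4 => slot 4
475: h=0, h2=4, probe 0,4,3 => slot 3
360: h=0, h2=1, probe 0,1 => slot 1
Table: [140, 360, -, 475, 895]

1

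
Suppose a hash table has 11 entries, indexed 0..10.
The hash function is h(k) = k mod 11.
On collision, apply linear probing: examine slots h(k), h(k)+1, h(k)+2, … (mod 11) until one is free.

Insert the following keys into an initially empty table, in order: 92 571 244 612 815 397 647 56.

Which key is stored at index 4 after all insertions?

92

Insert 92: h=4, slot 4 empty → index 4.
Insert 571: h=10, slot 10 empty → index 10.
Insert 244: h=2, slot 2 empty → index 2.
Insert 612: h=7, slot 7 empty → index 7.
Insert 815: h=1, slot 1 empty → index 1.
Insert 397: h=1, slots 1,2 occupied → index 3.
Insert 647: h=9, slot 9 empty → index 9.
Insert 56: h=1, slots 1,2,3,4 occupied → index 5.
Table: [—, 815, 244, 397, 92, 56, —, 612, —, 647, 571]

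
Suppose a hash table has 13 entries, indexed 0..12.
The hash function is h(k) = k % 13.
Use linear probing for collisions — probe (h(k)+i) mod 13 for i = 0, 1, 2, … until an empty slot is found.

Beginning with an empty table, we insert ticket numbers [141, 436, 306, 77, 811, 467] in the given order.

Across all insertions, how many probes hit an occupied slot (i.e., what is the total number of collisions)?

2

141: h=11 => slot 11
436: h=7 => slot 7
306: h=7, probe 7,8 => slot 8
77: h=12 => slot 12
811: h=5 => slot 5
467: h=12, probe 12,0 => slot 0
Table: [467, ., ., ., ., 811, ., 436, 306, ., ., 141, 77]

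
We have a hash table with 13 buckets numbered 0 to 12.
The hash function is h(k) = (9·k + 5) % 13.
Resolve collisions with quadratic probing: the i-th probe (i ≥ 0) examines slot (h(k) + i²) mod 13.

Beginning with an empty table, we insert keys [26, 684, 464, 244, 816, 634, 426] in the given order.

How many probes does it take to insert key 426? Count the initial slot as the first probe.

26 hashes to 5; slot 5 is free => place at 5.
684 hashes to 12; slot 12 is free => place at 12.
464 hashes to 8; slot 8 is free => place at 8.
244 hashes to 4; slot 4 is free => place at 4.
816 hashes to 4; 4,5,8 taken => place at 0.
634 hashes to 4; 4,5,8,0 taken => place at 7.
426 hashes to 4; 4,5,8,0,7 taken => place at 3.
Table: [816, ., ., 426, 244, 26, ., 634, 464, ., ., ., 684]

6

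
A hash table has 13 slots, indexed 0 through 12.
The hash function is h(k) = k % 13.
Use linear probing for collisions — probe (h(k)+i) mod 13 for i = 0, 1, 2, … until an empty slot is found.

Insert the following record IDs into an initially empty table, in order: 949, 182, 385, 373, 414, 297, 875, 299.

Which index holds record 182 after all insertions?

1

Insert 949: h=0, slot 0 empty → index 0.
Insert 182: h=0, slot 0 occupied → index 1.
Insert 385: h=8, slot 8 empty → index 8.
Insert 373: h=9, slot 9 empty → index 9.
Insert 414: h=11, slot 11 empty → index 11.
Insert 297: h=11, slot 11 occupied → index 12.
Insert 875: h=4, slot 4 empty → index 4.
Insert 299: h=0, slots 0,1 occupied → index 2.
Table: [949, 182, 299, _, 875, _, _, _, 385, 373, _, 414, 297]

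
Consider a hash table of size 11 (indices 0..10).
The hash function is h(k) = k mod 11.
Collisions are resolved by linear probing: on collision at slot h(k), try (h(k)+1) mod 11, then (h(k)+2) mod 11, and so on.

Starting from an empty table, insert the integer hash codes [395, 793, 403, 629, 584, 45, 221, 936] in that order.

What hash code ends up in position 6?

936

Insert 395: h=10, slot 10 empty => index 10.
Insert 793: h=1, slot 1 empty => index 1.
Insert 403: h=7, slot 7 empty => index 7.
Insert 629: h=2, slot 2 empty => index 2.
Insert 584: h=1, slots 1,2 occupied => index 3.
Insert 45: h=1, slots 1,2,3 occupied => index 4.
Insert 221: h=1, slots 1,2,3,4 occupied => index 5.
Insert 936: h=1, slots 1,2,3,4,5 occupied => index 6.
Table: [., 793, 629, 584, 45, 221, 936, 403, ., ., 395]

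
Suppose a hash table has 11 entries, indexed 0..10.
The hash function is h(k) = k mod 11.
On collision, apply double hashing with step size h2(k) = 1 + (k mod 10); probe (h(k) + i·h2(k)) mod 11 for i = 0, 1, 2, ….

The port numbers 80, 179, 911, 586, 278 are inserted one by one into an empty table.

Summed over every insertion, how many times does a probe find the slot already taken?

80 hashes to 3; slot 3 is free -> place at 3.
179 hashes to 3, h2=10; 3 taken -> place at 2.
911 hashes to 9; slot 9 is free -> place at 9.
586 hashes to 3, h2=7; 3 taken -> place at 10.
278 hashes to 3, h2=9; 3 taken -> place at 1.
Table: [., 278, 179, 80, ., ., ., ., ., 911, 586]

3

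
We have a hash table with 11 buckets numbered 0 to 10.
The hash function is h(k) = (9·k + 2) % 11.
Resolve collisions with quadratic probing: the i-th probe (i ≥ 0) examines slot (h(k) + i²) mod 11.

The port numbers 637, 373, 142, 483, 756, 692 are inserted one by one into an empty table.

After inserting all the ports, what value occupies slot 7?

Insert 637: h=4, slot 4 empty => index 4.
Insert 373: h=4, slot 4 occupied => index 5.
Insert 142: h=4, slots 4,5 occupied => index 8.
Insert 483: h=4, slots 4,5,8 occupied => index 2.
Insert 756: h=8, slot 8 occupied => index 9.
Insert 692: h=4, slots 4,5,8,2,9 occupied => index 7.
Table: [∅, ∅, 483, ∅, 637, 373, ∅, 692, 142, 756, ∅]

692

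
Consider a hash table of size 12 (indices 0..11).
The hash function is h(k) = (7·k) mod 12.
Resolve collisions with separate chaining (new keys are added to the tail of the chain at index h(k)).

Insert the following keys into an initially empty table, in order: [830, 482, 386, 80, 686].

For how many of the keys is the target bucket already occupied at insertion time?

Insert 830: h=2, bucket 2 empty → new chain.
Insert 482: h=2, bucket 2 nonempty → append to chain.
Insert 386: h=2, bucket 2 nonempty → append to chain.
Insert 80: h=8, bucket 8 empty → new chain.
Insert 686: h=2, bucket 2 nonempty → append to chain.
Final buckets:
0: -
1: -
2: 830 -> 482 -> 386 -> 686
3: -
4: -
5: -
6: -
7: -
8: 80
9: -
10: -
11: -

3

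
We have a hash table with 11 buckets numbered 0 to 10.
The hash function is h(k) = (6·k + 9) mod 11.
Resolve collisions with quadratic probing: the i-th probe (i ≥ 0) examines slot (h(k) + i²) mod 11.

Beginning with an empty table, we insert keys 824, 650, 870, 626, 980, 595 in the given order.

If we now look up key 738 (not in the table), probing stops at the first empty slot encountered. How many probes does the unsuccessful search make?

Insert 824: h=3, slot 3 empty => index 3.
Insert 650: h=4, slot 4 empty => index 4.
Insert 870: h=4, slot 4 occupied => index 5.
Insert 626: h=3, slots 3,4 occupied => index 7.
Insert 980: h=4, slots 4,5 occupied => index 8.
Insert 595: h=4, slots 4,5,8 occupied => index 2.
Table: [—, —, 595, 824, 650, 870, —, 626, 980, —, —]
Lookup 738: h=4, probe 4,5,8,2,9 → slot 9 empty, not found.

5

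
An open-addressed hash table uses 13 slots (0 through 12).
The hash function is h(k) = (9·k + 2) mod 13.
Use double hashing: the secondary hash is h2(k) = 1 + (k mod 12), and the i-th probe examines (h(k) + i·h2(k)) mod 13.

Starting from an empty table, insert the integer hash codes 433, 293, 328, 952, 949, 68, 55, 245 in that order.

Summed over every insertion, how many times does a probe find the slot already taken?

433: h=12 → slot 12
293: h=0 → slot 0
328: h=3 → slot 3
952: h=3, h2=5, probe 3,8 → slot 8
949: h=2 → slot 2
68: h=3, h2=9, probe 3,12,8,4 → slot 4
55: h=3, h2=8, probe 3,11 → slot 11
245: h=10 → slot 10
Table: [293, ∅, 949, 328, 68, ∅, ∅, ∅, 952, ∅, 245, 55, 433]

5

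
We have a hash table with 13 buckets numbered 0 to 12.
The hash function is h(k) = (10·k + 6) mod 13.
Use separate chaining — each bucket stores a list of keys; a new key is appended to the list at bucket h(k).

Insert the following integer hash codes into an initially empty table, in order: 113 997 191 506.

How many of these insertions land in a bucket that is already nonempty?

2

Insert 113: h=5, bucket 5 empty → new chain.
Insert 997: h=5, bucket 5 nonempty → append to chain.
Insert 191: h=5, bucket 5 nonempty → append to chain.
Insert 506: h=9, bucket 9 empty → new chain.
Final buckets:
0: ∅
1: ∅
2: ∅
3: ∅
4: ∅
5: 113 -> 997 -> 191
6: ∅
7: ∅
8: ∅
9: 506
10: ∅
11: ∅
12: ∅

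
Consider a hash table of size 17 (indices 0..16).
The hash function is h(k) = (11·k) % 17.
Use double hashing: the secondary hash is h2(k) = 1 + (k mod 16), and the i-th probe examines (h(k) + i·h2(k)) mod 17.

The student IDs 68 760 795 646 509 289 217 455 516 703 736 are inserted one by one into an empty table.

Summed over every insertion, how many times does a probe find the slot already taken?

68 hashes to 0; slot 0 is free → place at 0.
760 hashes to 13; slot 13 is free → place at 13.
795 hashes to 7; slot 7 is free → place at 7.
646 hashes to 0, h2=7; 0,7 taken → place at 14.
509 hashes to 6; slot 6 is free → place at 6.
289 hashes to 0, h2=2; 0 taken → place at 2.
217 hashes to 7, h2=10; 7,0 taken → place at 10.
455 hashes to 7, h2=8; 7 taken → place at 15.
516 hashes to 15, h2=5; 15 taken → place at 3.
703 hashes to 15, h2=16; 15,14,13 taken → place at 12.
736 hashes to 4; slot 4 is free → place at 4.
Table: [68, ., 289, 516, 736, ., 509, 795, ., ., 217, ., 703, 760, 646, 455, .]

10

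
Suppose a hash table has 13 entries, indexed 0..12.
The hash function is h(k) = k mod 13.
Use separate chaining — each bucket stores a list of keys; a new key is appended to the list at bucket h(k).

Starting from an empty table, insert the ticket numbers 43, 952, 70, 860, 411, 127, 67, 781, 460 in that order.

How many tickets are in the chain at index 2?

2

43 → bucket 4
952 → bucket 3
70 → bucket 5
860 → bucket 2
411 → bucket 8
127 → bucket 10
67 → bucket 2 (collision)
781 → bucket 1
460 → bucket 5 (collision)
Final buckets:
0: -
1: 781
2: 860 -> 67
3: 952
4: 43
5: 70 -> 460
6: -
7: -
8: 411
9: -
10: 127
11: -
12: -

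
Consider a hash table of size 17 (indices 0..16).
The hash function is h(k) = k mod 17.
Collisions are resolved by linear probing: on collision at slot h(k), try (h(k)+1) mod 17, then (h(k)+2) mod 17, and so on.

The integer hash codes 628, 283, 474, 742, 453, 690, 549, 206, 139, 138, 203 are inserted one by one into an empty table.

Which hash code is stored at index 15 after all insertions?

474

Insert 628: h=16, slot 16 empty => index 16.
Insert 283: h=11, slot 11 empty => index 11.
Insert 474: h=15, slot 15 empty => index 15.
Insert 742: h=11, slot 11 occupied => index 12.
Insert 453: h=11, slots 11,12 occupied => index 13.
Insert 690: h=10, slot 10 empty => index 10.
Insert 549: h=5, slot 5 empty => index 5.
Insert 206: h=2, slot 2 empty => index 2.
Insert 139: h=3, slot 3 empty => index 3.
Insert 138: h=2, slots 2,3 occupied => index 4.
Insert 203: h=16, slot 16 occupied => index 0.
Table: [203, —, 206, 139, 138, 549, —, —, —, —, 690, 283, 742, 453, —, 474, 628]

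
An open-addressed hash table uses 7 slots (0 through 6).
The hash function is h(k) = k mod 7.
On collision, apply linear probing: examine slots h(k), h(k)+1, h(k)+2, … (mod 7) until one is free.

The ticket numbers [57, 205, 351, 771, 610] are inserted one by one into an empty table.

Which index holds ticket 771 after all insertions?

4

Insert 57: h=1, slot 1 empty → index 1.
Insert 205: h=2, slot 2 empty → index 2.
Insert 351: h=1, slots 1,2 occupied → index 3.
Insert 771: h=1, slots 1,2,3 occupied → index 4.
Insert 610: h=1, slots 1,2,3,4 occupied → index 5.
Table: [∅, 57, 205, 351, 771, 610, ∅]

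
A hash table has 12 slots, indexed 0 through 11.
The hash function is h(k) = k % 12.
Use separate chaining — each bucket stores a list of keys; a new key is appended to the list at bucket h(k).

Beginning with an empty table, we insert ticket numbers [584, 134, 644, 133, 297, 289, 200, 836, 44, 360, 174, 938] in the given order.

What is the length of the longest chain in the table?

5

Insert 584: h=8, bucket 8 empty -> new chain.
Insert 134: h=2, bucket 2 empty -> new chain.
Insert 644: h=8, bucket 8 nonempty -> append to chain.
Insert 133: h=1, bucket 1 empty -> new chain.
Insert 297: h=9, bucket 9 empty -> new chain.
Insert 289: h=1, bucket 1 nonempty -> append to chain.
Insert 200: h=8, bucket 8 nonempty -> append to chain.
Insert 836: h=8, bucket 8 nonempty -> append to chain.
Insert 44: h=8, bucket 8 nonempty -> append to chain.
Insert 360: h=0, bucket 0 empty -> new chain.
Insert 174: h=6, bucket 6 empty -> new chain.
Insert 938: h=2, bucket 2 nonempty -> append to chain.
Final buckets:
0: 360
1: 133 -> 289
2: 134 -> 938
3: .
4: .
5: .
6: 174
7: .
8: 584 -> 644 -> 200 -> 836 -> 44
9: 297
10: .
11: .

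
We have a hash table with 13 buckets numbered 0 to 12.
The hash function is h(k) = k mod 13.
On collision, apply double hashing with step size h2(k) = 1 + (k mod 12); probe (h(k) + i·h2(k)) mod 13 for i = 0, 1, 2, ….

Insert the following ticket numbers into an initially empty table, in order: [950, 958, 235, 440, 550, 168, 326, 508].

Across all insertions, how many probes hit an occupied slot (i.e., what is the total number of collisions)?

6

950: h=1 -> slot 1
958: h=9 -> slot 9
235: h=1, h2=8, probe 1,9,4 -> slot 4
440: h=11 -> slot 11
550: h=4, h2=11, probe 4,2 -> slot 2
168: h=12 -> slot 12
326: h=1, h2=3, probe 1,4,7 -> slot 7
508: h=1, h2=5, probe 1,6 -> slot 6
Table: [∅, 950, 550, ∅, 235, ∅, 508, 326, ∅, 958, ∅, 440, 168]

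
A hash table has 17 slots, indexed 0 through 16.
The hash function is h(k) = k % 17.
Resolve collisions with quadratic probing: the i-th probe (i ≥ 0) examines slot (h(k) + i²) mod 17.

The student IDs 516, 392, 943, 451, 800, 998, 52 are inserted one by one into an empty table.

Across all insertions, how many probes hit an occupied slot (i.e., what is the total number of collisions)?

516 hashes to 6; slot 6 is free → place at 6.
392 hashes to 1; slot 1 is free → place at 1.
943 hashes to 8; slot 8 is free → place at 8.
451 hashes to 9; slot 9 is free → place at 9.
800 hashes to 1; 1 taken → place at 2.
998 hashes to 12; slot 12 is free → place at 12.
52 hashes to 1; 1,2 taken → place at 5.
Table: [∅, 392, 800, ∅, ∅, 52, 516, ∅, 943, 451, ∅, ∅, 998, ∅, ∅, ∅, ∅]

3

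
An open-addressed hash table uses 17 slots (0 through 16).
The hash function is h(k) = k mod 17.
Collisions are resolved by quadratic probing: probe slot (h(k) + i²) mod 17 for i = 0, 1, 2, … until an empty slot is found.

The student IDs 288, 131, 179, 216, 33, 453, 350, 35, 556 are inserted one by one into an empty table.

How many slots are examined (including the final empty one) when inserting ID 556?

288 hashes to 16; slot 16 is free => place at 16.
131 hashes to 12; slot 12 is free => place at 12.
179 hashes to 9; slot 9 is free => place at 9.
216 hashes to 12; 12 taken => place at 13.
33 hashes to 16; 16 taken => place at 0.
453 hashes to 11; slot 11 is free => place at 11.
350 hashes to 10; slot 10 is free => place at 10.
35 hashes to 1; slot 1 is free => place at 1.
556 hashes to 12; 12,13,16 taken => place at 4.
Table: [33, 35, -, -, 556, -, -, -, -, 179, 350, 453, 131, 216, -, -, 288]

4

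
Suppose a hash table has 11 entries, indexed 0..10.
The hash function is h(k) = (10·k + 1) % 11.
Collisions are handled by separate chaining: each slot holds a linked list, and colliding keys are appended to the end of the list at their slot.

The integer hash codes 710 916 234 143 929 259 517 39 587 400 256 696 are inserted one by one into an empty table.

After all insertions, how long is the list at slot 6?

3

Insert 710: h=6, bucket 6 empty → new chain.
Insert 916: h=9, bucket 9 empty → new chain.
Insert 234: h=9, bucket 9 nonempty → append to chain.
Insert 143: h=1, bucket 1 empty → new chain.
Insert 929: h=7, bucket 7 empty → new chain.
Insert 259: h=6, bucket 6 nonempty → append to chain.
Insert 517: h=1, bucket 1 nonempty → append to chain.
Insert 39: h=6, bucket 6 nonempty → append to chain.
Insert 587: h=8, bucket 8 empty → new chain.
Insert 400: h=8, bucket 8 nonempty → append to chain.
Insert 256: h=9, bucket 9 nonempty → append to chain.
Insert 696: h=9, bucket 9 nonempty → append to chain.
Final buckets:
0: _
1: 143 -> 517
2: _
3: _
4: _
5: _
6: 710 -> 259 -> 39
7: 929
8: 587 -> 400
9: 916 -> 234 -> 256 -> 696
10: _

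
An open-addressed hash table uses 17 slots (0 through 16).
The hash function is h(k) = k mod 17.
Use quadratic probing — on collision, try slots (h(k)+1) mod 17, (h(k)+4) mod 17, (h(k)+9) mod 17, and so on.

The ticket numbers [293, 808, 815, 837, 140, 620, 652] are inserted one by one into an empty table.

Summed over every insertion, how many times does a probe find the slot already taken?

293: h=4 → slot 4
808: h=9 → slot 9
815: h=16 → slot 16
837: h=4, probe 4,5 → slot 5
140: h=4, probe 4,5,8 → slot 8
620: h=8, probe 8,9,12 → slot 12
652: h=6 → slot 6
Table: [—, —, —, —, 293, 837, 652, —, 140, 808, —, —, 620, —, —, —, 815]

5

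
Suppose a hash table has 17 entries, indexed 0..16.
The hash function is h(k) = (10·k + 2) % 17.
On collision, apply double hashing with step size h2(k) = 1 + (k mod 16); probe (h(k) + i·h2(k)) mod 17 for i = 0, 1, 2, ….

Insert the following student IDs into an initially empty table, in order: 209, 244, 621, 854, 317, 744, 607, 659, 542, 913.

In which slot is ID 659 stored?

209 hashes to 1; slot 1 is free → place at 1.
244 hashes to 11; slot 11 is free → place at 11.
621 hashes to 7; slot 7 is free → place at 7.
854 hashes to 8; slot 8 is free → place at 8.
317 hashes to 10; slot 10 is free → place at 10.
744 hashes to 13; slot 13 is free → place at 13.
607 hashes to 3; slot 3 is free → place at 3.
659 hashes to 13, h2=4; 13 taken → place at 0.
542 hashes to 16; slot 16 is free → place at 16.
913 hashes to 3, h2=2; 3 taken → place at 5.
Table: [659, 209, -, 607, -, 913, -, 621, 854, -, 317, 244, -, 744, -, -, 542]

0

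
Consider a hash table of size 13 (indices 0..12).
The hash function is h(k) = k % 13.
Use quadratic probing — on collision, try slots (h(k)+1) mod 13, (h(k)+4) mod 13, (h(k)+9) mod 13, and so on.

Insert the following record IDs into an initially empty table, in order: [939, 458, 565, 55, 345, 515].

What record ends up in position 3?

939

939: h=3 → slot 3
458: h=3, probe 3,4 → slot 4
565: h=6 → slot 6
55: h=3, probe 3,4,7 → slot 7
345: h=7, probe 7,8 → slot 8
515: h=8, probe 8,9 → slot 9
Table: [—, —, —, 939, 458, —, 565, 55, 345, 515, —, —, —]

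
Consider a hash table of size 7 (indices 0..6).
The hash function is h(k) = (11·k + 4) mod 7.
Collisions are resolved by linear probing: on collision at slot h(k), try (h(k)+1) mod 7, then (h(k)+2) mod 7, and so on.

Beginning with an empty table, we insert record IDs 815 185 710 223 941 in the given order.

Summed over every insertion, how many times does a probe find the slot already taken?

6

815: h=2 -> slot 2
185: h=2, probe 2,3 -> slot 3
710: h=2, probe 2,3,4 -> slot 4
223: h=0 -> slot 0
941: h=2, probe 2,3,4,5 -> slot 5
Table: [223, —, 815, 185, 710, 941, —]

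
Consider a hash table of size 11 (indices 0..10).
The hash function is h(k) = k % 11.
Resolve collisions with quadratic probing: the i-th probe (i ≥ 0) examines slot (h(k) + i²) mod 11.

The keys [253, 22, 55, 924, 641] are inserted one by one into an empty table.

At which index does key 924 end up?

Insert 253: h=0, slot 0 empty => index 0.
Insert 22: h=0, slot 0 occupied => index 1.
Insert 55: h=0, slots 0,1 occupied => index 4.
Insert 924: h=0, slots 0,1,4 occupied => index 9.
Insert 641: h=3, slot 3 empty => index 3.
Table: [253, 22, ∅, 641, 55, ∅, ∅, ∅, ∅, 924, ∅]

9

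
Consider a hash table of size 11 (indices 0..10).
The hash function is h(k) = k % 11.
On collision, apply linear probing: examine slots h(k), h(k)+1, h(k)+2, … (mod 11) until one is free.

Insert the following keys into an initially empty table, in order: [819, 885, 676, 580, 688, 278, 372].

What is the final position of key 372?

819 hashes to 5; slot 5 is free -> place at 5.
885 hashes to 5; 5 taken -> place at 6.
676 hashes to 5; 5,6 taken -> place at 7.
580 hashes to 8; slot 8 is free -> place at 8.
688 hashes to 6; 6,7,8 taken -> place at 9.
278 hashes to 3; slot 3 is free -> place at 3.
372 hashes to 9; 9 taken -> place at 10.
Table: [—, —, —, 278, —, 819, 885, 676, 580, 688, 372]

10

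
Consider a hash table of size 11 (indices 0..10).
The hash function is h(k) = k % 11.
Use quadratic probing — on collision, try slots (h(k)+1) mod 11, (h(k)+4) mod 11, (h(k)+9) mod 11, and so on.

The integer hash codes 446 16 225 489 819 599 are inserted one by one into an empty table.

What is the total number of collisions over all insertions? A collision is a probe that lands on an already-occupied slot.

14

446 hashes to 6; slot 6 is free → place at 6.
16 hashes to 5; slot 5 is free → place at 5.
225 hashes to 5; 5,6 taken → place at 9.
489 hashes to 5; 5,6,9 taken → place at 3.
819 hashes to 5; 5,6,9,3 taken → place at 10.
599 hashes to 5; 5,6,9,3,10 taken → place at 8.
Table: [—, —, —, 489, —, 16, 446, —, 599, 225, 819]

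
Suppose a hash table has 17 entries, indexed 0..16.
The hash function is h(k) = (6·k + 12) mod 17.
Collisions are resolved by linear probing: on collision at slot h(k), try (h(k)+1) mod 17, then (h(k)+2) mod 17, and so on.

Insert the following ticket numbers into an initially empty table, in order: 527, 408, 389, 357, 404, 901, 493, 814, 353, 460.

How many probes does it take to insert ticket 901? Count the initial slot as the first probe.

4

Insert 527: h=12, slot 12 empty => index 12.
Insert 408: h=12, slot 12 occupied => index 13.
Insert 389: h=0, slot 0 empty => index 0.
Insert 357: h=12, slots 12,13 occupied => index 14.
Insert 404: h=5, slot 5 empty => index 5.
Insert 901: h=12, slots 12,13,14 occupied => index 15.
Insert 493: h=12, slots 12,13,14,15 occupied => index 16.
Insert 814: h=0, slot 0 occupied => index 1.
Insert 353: h=5, slot 5 occupied => index 6.
Insert 460: h=1, slot 1 occupied => index 2.
Table: [389, 814, 460, _, _, 404, 353, _, _, _, _, _, 527, 408, 357, 901, 493]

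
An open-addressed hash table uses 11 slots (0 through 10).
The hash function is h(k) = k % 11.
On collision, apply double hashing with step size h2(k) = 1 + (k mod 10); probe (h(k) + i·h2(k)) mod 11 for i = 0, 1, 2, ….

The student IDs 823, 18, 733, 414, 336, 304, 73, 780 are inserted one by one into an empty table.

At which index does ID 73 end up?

4

823 hashes to 9; slot 9 is free → place at 9.
18 hashes to 7; slot 7 is free → place at 7.
733 hashes to 7, h2=4; 7 taken → place at 0.
414 hashes to 7, h2=5; 7 taken → place at 1.
336 hashes to 6; slot 6 is free → place at 6.
304 hashes to 7, h2=5; 7,1,6,0 taken → place at 5.
73 hashes to 7, h2=4; 7,0 taken → place at 4.
780 hashes to 10; slot 10 is free → place at 10.
Table: [733, 414, _, _, 73, 304, 336, 18, _, 823, 780]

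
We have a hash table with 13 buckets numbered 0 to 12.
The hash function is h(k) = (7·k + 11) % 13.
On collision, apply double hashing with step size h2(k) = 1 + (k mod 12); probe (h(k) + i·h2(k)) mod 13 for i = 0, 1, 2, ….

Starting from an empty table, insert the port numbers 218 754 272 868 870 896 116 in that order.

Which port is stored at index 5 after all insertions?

Insert 218: h=3, slot 3 empty → index 3.
Insert 754: h=11, slot 11 empty → index 11.
Insert 272: h=4, slot 4 empty → index 4.
Insert 868: h=3, h2=5, slot 3 occupied → index 8.
Insert 870: h=4, h2=7, slots 4,11 occupied → index 5.
Insert 896: h=4, h2=9, slot 4 occupied → index 0.
Insert 116: h=4, h2=9, slots 4,0 occupied → index 9.
Table: [896, -, -, 218, 272, 870, -, -, 868, 116, -, 754, -]

870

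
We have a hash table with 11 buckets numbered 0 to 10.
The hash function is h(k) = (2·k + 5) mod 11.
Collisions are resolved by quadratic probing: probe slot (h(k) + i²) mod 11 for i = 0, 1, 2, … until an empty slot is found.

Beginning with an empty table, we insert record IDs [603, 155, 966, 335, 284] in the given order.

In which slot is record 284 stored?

5

Insert 603: h=1, slot 1 empty => index 1.
Insert 155: h=7, slot 7 empty => index 7.
Insert 966: h=1, slot 1 occupied => index 2.
Insert 335: h=4, slot 4 empty => index 4.
Insert 284: h=1, slots 1,2 occupied => index 5.
Table: [-, 603, 966, -, 335, 284, -, 155, -, -, -]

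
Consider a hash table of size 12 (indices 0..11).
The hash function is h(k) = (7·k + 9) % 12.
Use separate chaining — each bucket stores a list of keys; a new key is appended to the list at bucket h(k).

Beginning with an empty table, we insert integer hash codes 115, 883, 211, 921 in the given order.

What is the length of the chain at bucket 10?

Insert 115: h=10, bucket 10 empty -> new chain.
Insert 883: h=10, bucket 10 nonempty -> append to chain.
Insert 211: h=10, bucket 10 nonempty -> append to chain.
Insert 921: h=0, bucket 0 empty -> new chain.
Final buckets:
0: 921
1: ∅
2: ∅
3: ∅
4: ∅
5: ∅
6: ∅
7: ∅
8: ∅
9: ∅
10: 115 -> 883 -> 211
11: ∅

3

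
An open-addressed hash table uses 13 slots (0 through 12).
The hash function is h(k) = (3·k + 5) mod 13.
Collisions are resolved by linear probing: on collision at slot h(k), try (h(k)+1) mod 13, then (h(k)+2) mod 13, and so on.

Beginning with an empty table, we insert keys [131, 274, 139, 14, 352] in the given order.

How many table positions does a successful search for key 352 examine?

Insert 131: h=8, slot 8 empty -> index 8.
Insert 274: h=8, slot 8 occupied -> index 9.
Insert 139: h=6, slot 6 empty -> index 6.
Insert 14: h=8, slots 8,9 occupied -> index 10.
Insert 352: h=8, slots 8,9,10 occupied -> index 11.
Table: [—, —, —, —, —, —, 139, —, 131, 274, 14, 352, —]
Lookup 352: h=8, probe 8,9,10,11 → found at 11.

4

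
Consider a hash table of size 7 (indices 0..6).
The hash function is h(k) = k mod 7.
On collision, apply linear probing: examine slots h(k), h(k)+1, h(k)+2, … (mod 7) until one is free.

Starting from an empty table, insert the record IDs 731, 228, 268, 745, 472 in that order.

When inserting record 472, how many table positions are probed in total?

4

731: h=3 -> slot 3
228: h=4 -> slot 4
268: h=2 -> slot 2
745: h=3, probe 3,4,5 -> slot 5
472: h=3, probe 3,4,5,6 -> slot 6
Table: [-, -, 268, 731, 228, 745, 472]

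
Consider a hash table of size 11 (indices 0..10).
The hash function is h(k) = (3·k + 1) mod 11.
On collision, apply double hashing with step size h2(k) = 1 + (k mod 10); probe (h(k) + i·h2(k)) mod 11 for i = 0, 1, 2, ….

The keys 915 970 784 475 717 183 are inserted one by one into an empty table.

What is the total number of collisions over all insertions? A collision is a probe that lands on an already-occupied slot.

915 hashes to 7; slot 7 is free → place at 7.
970 hashes to 7, h2=1; 7 taken → place at 8.
784 hashes to 10; slot 10 is free → place at 10.
475 hashes to 7, h2=6; 7 taken → place at 2.
717 hashes to 7, h2=8; 7 taken → place at 4.
183 hashes to 0; slot 0 is free → place at 0.
Table: [183, —, 475, —, 717, —, —, 915, 970, —, 784]

3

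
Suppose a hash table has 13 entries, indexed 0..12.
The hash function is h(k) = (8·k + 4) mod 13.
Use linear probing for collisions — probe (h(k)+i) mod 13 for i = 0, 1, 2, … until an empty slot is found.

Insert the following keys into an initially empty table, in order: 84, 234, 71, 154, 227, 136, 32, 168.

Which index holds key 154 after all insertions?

2

84: h=0 => slot 0
234: h=4 => slot 4
71: h=0, probe 0,1 => slot 1
154: h=1, probe 1,2 => slot 2
227: h=0, probe 0,1,2,3 => slot 3
136: h=0, probe 0,1,2,3,4,5 => slot 5
32: h=0, probe 0,1,2,3,4,5,6 => slot 6
168: h=9 => slot 9
Table: [84, 71, 154, 227, 234, 136, 32, —, —, 168, —, —, —]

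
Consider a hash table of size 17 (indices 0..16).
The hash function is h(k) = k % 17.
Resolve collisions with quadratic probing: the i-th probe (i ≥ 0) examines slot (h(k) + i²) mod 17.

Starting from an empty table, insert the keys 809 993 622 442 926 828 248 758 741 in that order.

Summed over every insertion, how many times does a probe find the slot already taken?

10

809 hashes to 10; slot 10 is free -> place at 10.
993 hashes to 7; slot 7 is free -> place at 7.
622 hashes to 10; 10 taken -> place at 11.
442 hashes to 0; slot 0 is free -> place at 0.
926 hashes to 8; slot 8 is free -> place at 8.
828 hashes to 12; slot 12 is free -> place at 12.
248 hashes to 10; 10,11 taken -> place at 14.
758 hashes to 10; 10,11,14 taken -> place at 2.
741 hashes to 10; 10,11,14,2 taken -> place at 9.
Table: [442, _, 758, _, _, _, _, 993, 926, 741, 809, 622, 828, _, 248, _, _]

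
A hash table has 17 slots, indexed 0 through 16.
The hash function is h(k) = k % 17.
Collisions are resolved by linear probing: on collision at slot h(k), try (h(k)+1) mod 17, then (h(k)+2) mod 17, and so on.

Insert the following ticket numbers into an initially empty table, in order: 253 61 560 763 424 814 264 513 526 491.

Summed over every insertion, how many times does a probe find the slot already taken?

20

Insert 253: h=15, slot 15 empty -> index 15.
Insert 61: h=10, slot 10 empty -> index 10.
Insert 560: h=16, slot 16 empty -> index 16.
Insert 763: h=15, slots 15,16 occupied -> index 0.
Insert 424: h=16, slots 16,0 occupied -> index 1.
Insert 814: h=15, slots 15,16,0,1 occupied -> index 2.
Insert 264: h=9, slot 9 empty -> index 9.
Insert 513: h=3, slot 3 empty -> index 3.
Insert 526: h=16, slots 16,0,1,2,3 occupied -> index 4.
Insert 491: h=15, slots 15,16,0,1,2,3,4 occupied -> index 5.
Table: [763, 424, 814, 513, 526, 491, ∅, ∅, ∅, 264, 61, ∅, ∅, ∅, ∅, 253, 560]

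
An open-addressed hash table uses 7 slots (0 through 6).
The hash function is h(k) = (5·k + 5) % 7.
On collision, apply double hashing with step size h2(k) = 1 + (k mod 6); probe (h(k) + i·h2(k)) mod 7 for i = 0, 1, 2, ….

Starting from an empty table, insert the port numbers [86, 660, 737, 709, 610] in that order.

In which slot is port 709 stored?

3

86 hashes to 1; slot 1 is free → place at 1.
660 hashes to 1, h2=1; 1 taken → place at 2.
737 hashes to 1, h2=6; 1 taken → place at 0.
709 hashes to 1, h2=2; 1 taken → place at 3.
610 hashes to 3, h2=5; 3,1 taken → place at 6.
Table: [737, 86, 660, 709, —, —, 610]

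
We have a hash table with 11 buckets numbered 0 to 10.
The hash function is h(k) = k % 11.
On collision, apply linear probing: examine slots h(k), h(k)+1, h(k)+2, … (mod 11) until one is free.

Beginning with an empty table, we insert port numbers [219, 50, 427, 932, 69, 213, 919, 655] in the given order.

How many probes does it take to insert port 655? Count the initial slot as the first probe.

6

219 hashes to 10; slot 10 is free => place at 10.
50 hashes to 6; slot 6 is free => place at 6.
427 hashes to 9; slot 9 is free => place at 9.
932 hashes to 8; slot 8 is free => place at 8.
69 hashes to 3; slot 3 is free => place at 3.
213 hashes to 4; slot 4 is free => place at 4.
919 hashes to 6; 6 taken => place at 7.
655 hashes to 6; 6,7,8,9,10 taken => place at 0.
Table: [655, _, _, 69, 213, _, 50, 919, 932, 427, 219]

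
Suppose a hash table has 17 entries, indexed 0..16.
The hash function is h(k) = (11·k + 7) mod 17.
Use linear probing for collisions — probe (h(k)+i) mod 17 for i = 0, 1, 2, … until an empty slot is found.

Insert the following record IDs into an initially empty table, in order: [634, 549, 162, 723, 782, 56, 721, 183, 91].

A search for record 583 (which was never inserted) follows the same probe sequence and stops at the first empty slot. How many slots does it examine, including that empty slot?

5

634 hashes to 11; slot 11 is free -> place at 11.
549 hashes to 11; 11 taken -> place at 12.
162 hashes to 4; slot 4 is free -> place at 4.
723 hashes to 4; 4 taken -> place at 5.
782 hashes to 7; slot 7 is free -> place at 7.
56 hashes to 11; 11,12 taken -> place at 13.
721 hashes to 16; slot 16 is free -> place at 16.
183 hashes to 14; slot 14 is free -> place at 14.
91 hashes to 5; 5 taken -> place at 6.
Table: [-, -, -, -, 162, 723, 91, 782, -, -, -, 634, 549, 56, 183, -, 721]
Lookup 583: h=11, probe 11,12,13,14,15 → slot 15 empty, not found.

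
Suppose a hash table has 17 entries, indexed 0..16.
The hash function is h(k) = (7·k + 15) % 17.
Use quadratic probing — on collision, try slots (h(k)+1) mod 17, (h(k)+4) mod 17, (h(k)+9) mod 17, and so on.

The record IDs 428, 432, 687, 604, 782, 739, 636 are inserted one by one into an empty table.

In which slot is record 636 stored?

428: h=2 → slot 2
432: h=13 → slot 13
687: h=13, probe 13,14 → slot 14
604: h=10 → slot 10
782: h=15 → slot 15
739: h=3 → slot 3
636: h=13, probe 13,14,0 → slot 0
Table: [636, ∅, 428, 739, ∅, ∅, ∅, ∅, ∅, ∅, 604, ∅, ∅, 432, 687, 782, ∅]

0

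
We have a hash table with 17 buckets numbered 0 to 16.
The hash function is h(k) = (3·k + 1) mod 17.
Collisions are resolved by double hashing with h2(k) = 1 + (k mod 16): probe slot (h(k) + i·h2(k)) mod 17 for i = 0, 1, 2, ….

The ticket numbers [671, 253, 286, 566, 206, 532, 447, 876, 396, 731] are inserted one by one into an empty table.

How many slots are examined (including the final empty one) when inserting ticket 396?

5

671 hashes to 8; slot 8 is free => place at 8.
253 hashes to 12; slot 12 is free => place at 12.
286 hashes to 9; slot 9 is free => place at 9.
566 hashes to 16; slot 16 is free => place at 16.
206 hashes to 7; slot 7 is free => place at 7.
532 hashes to 16, h2=5; 16 taken => place at 4.
447 hashes to 16, h2=16; 16 taken => place at 15.
876 hashes to 11; slot 11 is free => place at 11.
396 hashes to 16, h2=13; 16,12,8,4 taken => place at 0.
731 hashes to 1; slot 1 is free => place at 1.
Table: [396, 731, ., ., 532, ., ., 206, 671, 286, ., 876, 253, ., ., 447, 566]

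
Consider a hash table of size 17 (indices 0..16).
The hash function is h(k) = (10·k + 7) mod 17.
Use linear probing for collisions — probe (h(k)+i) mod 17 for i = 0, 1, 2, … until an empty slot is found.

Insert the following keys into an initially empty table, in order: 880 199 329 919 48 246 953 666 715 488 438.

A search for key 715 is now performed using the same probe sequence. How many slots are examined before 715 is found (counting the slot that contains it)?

6

Insert 880: h=1, slot 1 empty -> index 1.
Insert 199: h=8, slot 8 empty -> index 8.
Insert 329: h=16, slot 16 empty -> index 16.
Insert 919: h=0, slot 0 empty -> index 0.
Insert 48: h=11, slot 11 empty -> index 11.
Insert 246: h=2, slot 2 empty -> index 2.
Insert 953: h=0, slots 0,1,2 occupied -> index 3.
Insert 666: h=3, slot 3 occupied -> index 4.
Insert 715: h=0, slots 0,1,2,3,4 occupied -> index 5.
Insert 488: h=8, slot 8 occupied -> index 9.
Insert 438: h=1, slots 1,2,3,4,5 occupied -> index 6.
Table: [919, 880, 246, 953, 666, 715, 438, -, 199, 488, -, 48, -, -, -, -, 329]
Lookup 715: h=0, probe 0,1,2,3,4,5 → found at 5.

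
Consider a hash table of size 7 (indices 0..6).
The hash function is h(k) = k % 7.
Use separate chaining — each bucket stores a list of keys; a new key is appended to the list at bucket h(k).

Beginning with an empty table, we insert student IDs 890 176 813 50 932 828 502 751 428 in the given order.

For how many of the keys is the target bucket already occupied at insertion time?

890 -> bucket 1
176 -> bucket 1 (collision)
813 -> bucket 1 (collision)
50 -> bucket 1 (collision)
932 -> bucket 1 (collision)
828 -> bucket 2
502 -> bucket 5
751 -> bucket 2 (collision)
428 -> bucket 1 (collision)
Final buckets:
0: _
1: 890 -> 176 -> 813 -> 50 -> 932 -> 428
2: 828 -> 751
3: _
4: _
5: 502
6: _

6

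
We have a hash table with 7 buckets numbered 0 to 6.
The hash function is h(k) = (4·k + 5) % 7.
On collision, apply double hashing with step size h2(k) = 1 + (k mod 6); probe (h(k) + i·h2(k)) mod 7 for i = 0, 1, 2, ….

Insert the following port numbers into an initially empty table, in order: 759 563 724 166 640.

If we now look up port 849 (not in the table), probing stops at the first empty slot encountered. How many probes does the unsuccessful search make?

759: h=3 => slot 3
563: h=3, h2=6, probe 3,2 => slot 2
724: h=3, h2=5, probe 3,1 => slot 1
166: h=4 => slot 4
640: h=3, h2=5, probe 3,1,6 => slot 6
Table: [., 724, 563, 759, 166, ., 640]
Lookup 849: h=6, h2=4, probe 6,3,0 → slot 0 empty, not found.

3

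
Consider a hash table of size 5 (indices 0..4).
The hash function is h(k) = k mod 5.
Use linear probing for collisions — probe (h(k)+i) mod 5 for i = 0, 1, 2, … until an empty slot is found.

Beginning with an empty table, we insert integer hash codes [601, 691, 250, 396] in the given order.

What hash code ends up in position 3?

601 hashes to 1; slot 1 is free → place at 1.
691 hashes to 1; 1 taken → place at 2.
250 hashes to 0; slot 0 is free → place at 0.
396 hashes to 1; 1,2 taken → place at 3.
Table: [250, 601, 691, 396, -]

396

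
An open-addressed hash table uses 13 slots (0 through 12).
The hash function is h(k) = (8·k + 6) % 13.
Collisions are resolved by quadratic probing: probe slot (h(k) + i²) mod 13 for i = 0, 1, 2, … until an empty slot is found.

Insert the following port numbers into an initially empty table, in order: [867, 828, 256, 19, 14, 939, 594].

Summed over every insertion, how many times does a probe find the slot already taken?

10

867: h=0 => slot 0
828: h=0, probe 0,1 => slot 1
256: h=0, probe 0,1,4 => slot 4
19: h=2 => slot 2
14: h=1, probe 1,2,5 => slot 5
939: h=4, probe 4,5,8 => slot 8
594: h=0, probe 0,1,4,9 => slot 9
Table: [867, 828, 19, -, 256, 14, -, -, 939, 594, -, -, -]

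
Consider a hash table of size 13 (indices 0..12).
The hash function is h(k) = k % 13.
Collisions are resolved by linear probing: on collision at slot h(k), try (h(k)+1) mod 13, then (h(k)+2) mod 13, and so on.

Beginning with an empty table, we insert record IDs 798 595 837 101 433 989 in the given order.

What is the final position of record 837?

Insert 798: h=5, slot 5 empty => index 5.
Insert 595: h=10, slot 10 empty => index 10.
Insert 837: h=5, slot 5 occupied => index 6.
Insert 101: h=10, slot 10 occupied => index 11.
Insert 433: h=4, slot 4 empty => index 4.
Insert 989: h=1, slot 1 empty => index 1.
Table: [-, 989, -, -, 433, 798, 837, -, -, -, 595, 101, -]

6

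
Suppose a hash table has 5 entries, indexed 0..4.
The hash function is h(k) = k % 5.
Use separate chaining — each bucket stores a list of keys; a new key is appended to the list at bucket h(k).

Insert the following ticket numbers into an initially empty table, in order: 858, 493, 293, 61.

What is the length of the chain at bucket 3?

3

858 -> bucket 3
493 -> bucket 3 (collision)
293 -> bucket 3 (collision)
61 -> bucket 1
Final buckets:
0: _
1: 61
2: _
3: 858 -> 493 -> 293
4: _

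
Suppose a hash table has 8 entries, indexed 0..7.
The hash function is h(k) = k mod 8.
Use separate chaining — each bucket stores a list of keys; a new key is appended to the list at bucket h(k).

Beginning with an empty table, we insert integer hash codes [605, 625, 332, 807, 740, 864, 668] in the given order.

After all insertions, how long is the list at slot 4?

3

Insert 605: h=5, bucket 5 empty → new chain.
Insert 625: h=1, bucket 1 empty → new chain.
Insert 332: h=4, bucket 4 empty → new chain.
Insert 807: h=7, bucket 7 empty → new chain.
Insert 740: h=4, bucket 4 nonempty → append to chain.
Insert 864: h=0, bucket 0 empty → new chain.
Insert 668: h=4, bucket 4 nonempty → append to chain.
Final buckets:
0: 864
1: 625
2: ∅
3: ∅
4: 332 -> 740 -> 668
5: 605
6: ∅
7: 807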